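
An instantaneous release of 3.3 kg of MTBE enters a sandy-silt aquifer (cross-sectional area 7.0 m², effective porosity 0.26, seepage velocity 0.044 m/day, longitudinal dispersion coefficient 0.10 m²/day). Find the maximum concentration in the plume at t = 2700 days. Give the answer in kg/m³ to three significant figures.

The peak of an instantaneous 1D plume sits at x = vt; there the Gaussian factor is 1 and C_max = M/(n_e·A·√(4πDt)), where n_e·A is the pore area the mass is dissolved in.
√(4πDt) = √(4π × 0.10 × 2700) = 58.25 m, so C_max = 3.3/(0.26 × 7.0 × 58.25) = 0.0311 kg/m³.

0.0311 kg/m³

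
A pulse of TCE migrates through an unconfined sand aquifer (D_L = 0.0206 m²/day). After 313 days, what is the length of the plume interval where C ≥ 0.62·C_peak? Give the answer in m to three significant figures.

The plume is Gaussian with σ = √(2Dt) = √(2 × 0.0206 × 313) = 3.591 m.
C/C_peak = exp(−Δx²/(2σ²)) = 0.62 ⇒ Δx = σ·√(−2 ln 0.62) = 3.591 × 0.9778 = 3.511 m.
Width = 2Δx = 7.02 m.

7.02 m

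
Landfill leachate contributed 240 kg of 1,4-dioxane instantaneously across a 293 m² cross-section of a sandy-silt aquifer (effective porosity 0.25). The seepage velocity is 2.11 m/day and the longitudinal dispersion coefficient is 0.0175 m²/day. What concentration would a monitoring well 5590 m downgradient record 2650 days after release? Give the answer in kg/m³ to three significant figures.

For an instantaneous plane source, C(x,t) = M/(n_e·A·√(4πDt)) · exp(−(x−vt)²/(4Dt)), with n_e·A the pore (flow) area.
Plume center vt = 2.11 × 2650 = 5591.5 m, so the well at 5590 m is 1.5 m upgradient of the peak.
√(4πDt) = 24.14 m, giving peak height M/(n_e·A·√(4πDt)) = 240/(0.25 × 293 × 24.14) = 0.1357 kg/m³.
(x−vt)²/(4Dt) = (-1.5)²/(4 × 0.0175 × 2650) = 0.01213; exp(−0.01213) = 0.9879.
C = 0.1357 × 0.9879 = 0.134 kg/m³.

0.134 kg/m³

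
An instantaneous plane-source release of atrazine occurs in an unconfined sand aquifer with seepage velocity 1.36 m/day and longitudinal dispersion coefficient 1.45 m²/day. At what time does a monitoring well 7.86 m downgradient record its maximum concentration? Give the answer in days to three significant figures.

For the 1D instantaneous-source solution, setting ∂C/∂t = 0 at fixed x gives v²t² + 2Dt − x² = 0, so t = (√(D² + v²x²) − D)/v².
√(D² + v²x²) = √(1.45² + 1.36² × 7.86²) = 10.79; v² = 1.8496.
t = (10.79 − 1.45)/1.8496 = 5.05 days (vs. the pure-advection estimate x/v = 5.78 d).

5.05 days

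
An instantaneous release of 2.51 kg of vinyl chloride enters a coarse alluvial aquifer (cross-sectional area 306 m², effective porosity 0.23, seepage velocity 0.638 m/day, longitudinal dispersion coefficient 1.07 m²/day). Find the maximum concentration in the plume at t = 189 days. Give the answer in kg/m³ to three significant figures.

The peak of an instantaneous 1D plume sits at x = vt; there the Gaussian factor is 1 and C_max = M/(n_e·A·√(4πDt)), where n_e·A is the pore area the mass is dissolved in.
√(4πDt) = √(4π × 1.07 × 189) = 50.41 m, so C_max = 2.51/(0.23 × 306 × 50.41) = 0.000707 kg/m³.

0.000707 kg/m³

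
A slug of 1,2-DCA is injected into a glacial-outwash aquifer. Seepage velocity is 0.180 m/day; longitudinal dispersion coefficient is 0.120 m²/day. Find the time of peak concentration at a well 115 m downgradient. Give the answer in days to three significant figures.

For the 1D instantaneous-source solution, setting ∂C/∂t = 0 at fixed x gives v²t² + 2Dt − x² = 0, so t = (√(D² + v²x²) − D)/v².
√(D² + v²x²) = √(0.120² + 0.180² × 115²) = 20.70; v² = 0.0324.
t = (20.70 − 0.120)/0.0324 = 635 days (vs. the pure-advection estimate x/v = 639 d).

635 days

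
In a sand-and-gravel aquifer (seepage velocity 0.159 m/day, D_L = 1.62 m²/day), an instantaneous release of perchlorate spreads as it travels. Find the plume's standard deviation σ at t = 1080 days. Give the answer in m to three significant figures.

59.2 m

Dispersive spreading gives a Gaussian with σ² = 2Dt; advection only shifts the center.
σ = √(2 × 1.62 × 1080) = 59.2 m.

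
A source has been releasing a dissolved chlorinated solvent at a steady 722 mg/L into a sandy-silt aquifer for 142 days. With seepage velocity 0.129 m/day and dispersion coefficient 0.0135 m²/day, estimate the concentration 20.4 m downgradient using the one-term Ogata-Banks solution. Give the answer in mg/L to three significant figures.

For a continuous step input, C/C₀ ≈ ½·erfc((x−vt)/(2√(Dt))).
vt = 0.129 × 142 = 18.318 m and 2√(Dt) = 2√(0.0135 × 142) = 2.769 m.
Argument (x−vt)/(2√(Dt)) = (20.4 − 18.318)/2.769 = 0.7519; ½·erfc(0.7519) = 0.1438.
C = 722 × 0.1438 = 104 mg/L.

104 mg/L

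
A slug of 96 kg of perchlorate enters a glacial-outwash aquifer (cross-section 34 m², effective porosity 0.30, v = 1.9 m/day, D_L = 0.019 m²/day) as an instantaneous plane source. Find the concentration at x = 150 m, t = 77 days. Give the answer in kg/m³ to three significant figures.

For an instantaneous plane source, C(x,t) = M/(n_e·A·√(4πDt)) · exp(−(x−vt)²/(4Dt)), with n_e·A the pore (flow) area.
Plume center vt = 1.9 × 77 = 146.3 m, so the well at 150 m is 3.7 m downgradient of the peak.
√(4πDt) = 4.288 m, giving peak height M/(n_e·A·√(4πDt)) = 96/(0.30 × 34 × 4.288) = 2.195 kg/m³.
(x−vt)²/(4Dt) = (3.7)²/(4 × 0.019 × 77) = 2.339; exp(−2.339) = 0.09642.
C = 2.195 × 0.09642 = 0.212 kg/m³.

0.212 kg/m³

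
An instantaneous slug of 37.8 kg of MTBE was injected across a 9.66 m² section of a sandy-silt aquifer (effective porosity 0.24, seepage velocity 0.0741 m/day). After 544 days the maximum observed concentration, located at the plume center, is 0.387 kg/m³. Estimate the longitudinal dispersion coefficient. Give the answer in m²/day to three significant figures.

At the plume center C_max = M/(n_e·A·√(4πDt)), so D = M²/(4πt·(n_e·A·C_max)²).
n_e·A·C_max = 0.24 × 9.66 × 0.387 = 0.8972 kg/m.
D = 37.8²/(4π × 544 × 0.8972²) = 0.260 m²/day.

0.260 m²/day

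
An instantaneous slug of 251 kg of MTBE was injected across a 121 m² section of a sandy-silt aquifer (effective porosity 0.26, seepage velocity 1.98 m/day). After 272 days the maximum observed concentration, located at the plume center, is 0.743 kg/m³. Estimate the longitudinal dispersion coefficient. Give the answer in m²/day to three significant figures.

0.0337 m²/day

At the plume center C_max = M/(n_e·A·√(4πDt)), so D = M²/(4πt·(n_e·A·C_max)²).
n_e·A·C_max = 0.26 × 121 × 0.743 = 23.37 kg/m.
D = 251²/(4π × 272 × 23.37²) = 0.0337 m²/day.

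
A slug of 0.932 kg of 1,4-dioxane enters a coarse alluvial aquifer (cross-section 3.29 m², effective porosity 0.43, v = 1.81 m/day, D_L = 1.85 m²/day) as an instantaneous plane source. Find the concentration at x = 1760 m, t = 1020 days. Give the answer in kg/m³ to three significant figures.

For an instantaneous plane source, C(x,t) = M/(n_e·A·√(4πDt)) · exp(−(x−vt)²/(4Dt)), with n_e·A the pore (flow) area.
Plume center vt = 1.81 × 1020 = 1846.2 m, so the well at 1760 m is 86.2 m upgradient of the peak.
√(4πDt) = 154.0 m, giving peak height M/(n_e·A·√(4πDt)) = 0.932/(0.43 × 3.29 × 154.0) = 0.004278 kg/m³.
(x−vt)²/(4Dt) = (-86.2)²/(4 × 1.85 × 1020) = 0.9844; exp(−0.9844) = 0.3737.
C = 0.004278 × 0.3737 = 0.00160 kg/m³.

0.00160 kg/m³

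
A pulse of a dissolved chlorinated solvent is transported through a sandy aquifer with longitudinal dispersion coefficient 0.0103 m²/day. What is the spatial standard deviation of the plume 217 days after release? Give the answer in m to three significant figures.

Dispersive spreading gives a Gaussian with σ² = 2Dt; advection only shifts the center.
σ = √(2 × 0.0103 × 217) = 2.11 m.

2.11 m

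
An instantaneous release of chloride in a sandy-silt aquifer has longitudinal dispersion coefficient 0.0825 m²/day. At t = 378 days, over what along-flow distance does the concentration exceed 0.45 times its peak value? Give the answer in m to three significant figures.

20.0 m

The plume is Gaussian with σ = √(2Dt) = √(2 × 0.0825 × 378) = 7.897 m.
C/C_peak = exp(−Δx²/(2σ²)) = 0.45 ⇒ Δx = σ·√(−2 ln 0.45) = 7.897 × 1.264 = 9.982 m.
Width = 2Δx = 20.0 m.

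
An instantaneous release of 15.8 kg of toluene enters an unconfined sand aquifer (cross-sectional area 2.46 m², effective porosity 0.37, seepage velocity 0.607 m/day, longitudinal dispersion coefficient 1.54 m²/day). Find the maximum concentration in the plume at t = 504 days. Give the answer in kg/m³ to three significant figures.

The peak of an instantaneous 1D plume sits at x = vt; there the Gaussian factor is 1 and C_max = M/(n_e·A·√(4πDt)), where n_e·A is the pore area the mass is dissolved in.
√(4πDt) = √(4π × 1.54 × 504) = 98.76 m, so C_max = 15.8/(0.37 × 2.46 × 98.76) = 0.176 kg/m³.

0.176 kg/m³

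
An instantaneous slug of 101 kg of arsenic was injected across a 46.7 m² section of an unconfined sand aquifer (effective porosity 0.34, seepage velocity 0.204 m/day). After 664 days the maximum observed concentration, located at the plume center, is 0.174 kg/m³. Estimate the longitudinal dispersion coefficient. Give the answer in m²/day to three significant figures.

0.160 m²/day

At the plume center C_max = M/(n_e·A·√(4πDt)), so D = M²/(4πt·(n_e·A·C_max)²).
n_e·A·C_max = 0.34 × 46.7 × 0.174 = 2.763 kg/m.
D = 101²/(4π × 664 × 2.763²) = 0.160 m²/day.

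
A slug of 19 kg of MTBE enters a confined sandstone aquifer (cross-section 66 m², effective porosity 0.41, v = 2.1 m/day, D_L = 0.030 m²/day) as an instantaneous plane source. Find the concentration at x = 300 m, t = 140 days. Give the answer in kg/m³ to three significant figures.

For an instantaneous plane source, C(x,t) = M/(n_e·A·√(4πDt)) · exp(−(x−vt)²/(4Dt)), with n_e·A the pore (flow) area.
Plume center vt = 2.1 × 140 = 294 m, so the well at 300 m is 6 m downgradient of the peak.
√(4πDt) = 7.265 m, giving peak height M/(n_e·A·√(4πDt)) = 19/(0.41 × 66 × 7.265) = 0.09665 kg/m³.
(x−vt)²/(4Dt) = (6)²/(4 × 0.030 × 140) = 2.143; exp(−2.143) = 0.1173.
C = 0.09665 × 0.1173 = 0.0113 kg/m³.

0.0113 kg/m³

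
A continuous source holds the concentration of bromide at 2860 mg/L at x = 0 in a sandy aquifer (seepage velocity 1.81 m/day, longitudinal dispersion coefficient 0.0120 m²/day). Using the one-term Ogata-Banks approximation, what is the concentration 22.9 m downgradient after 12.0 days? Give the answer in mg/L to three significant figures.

For a continuous step input, C/C₀ ≈ ½·erfc((x−vt)/(2√(Dt))).
vt = 1.81 × 12.0 = 21.72 m and 2√(Dt) = 2√(0.0120 × 12.0) = 0.7589 m.
Argument (x−vt)/(2√(Dt)) = (22.9 − 21.72)/0.7589 = 1.555; ½·erfc(1.555) = 0.01394.
C = 2860 × 0.01394 = 39.9 mg/L.

39.9 mg/L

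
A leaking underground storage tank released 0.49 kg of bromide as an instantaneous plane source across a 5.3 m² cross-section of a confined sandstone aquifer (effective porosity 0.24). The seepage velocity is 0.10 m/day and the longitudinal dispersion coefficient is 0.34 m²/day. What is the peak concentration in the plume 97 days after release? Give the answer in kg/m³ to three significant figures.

0.0189 kg/m³

The peak of an instantaneous 1D plume sits at x = vt; there the Gaussian factor is 1 and C_max = M/(n_e·A·√(4πDt)), where n_e·A is the pore area the mass is dissolved in.
√(4πDt) = √(4π × 0.34 × 97) = 20.36 m, so C_max = 0.49/(0.24 × 5.3 × 20.36) = 0.0189 kg/m³.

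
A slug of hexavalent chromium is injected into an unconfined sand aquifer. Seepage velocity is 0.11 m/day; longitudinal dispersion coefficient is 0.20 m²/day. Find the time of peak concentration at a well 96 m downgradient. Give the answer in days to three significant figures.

For the 1D instantaneous-source solution, setting ∂C/∂t = 0 at fixed x gives v²t² + 2Dt − x² = 0, so t = (√(D² + v²x²) − D)/v².
√(D² + v²x²) = √(0.20² + 0.11² × 96²) = 10.56; v² = 0.0121.
t = (10.56 − 0.20)/0.0121 = 856 days (vs. the pure-advection estimate x/v = 873 d).

856 days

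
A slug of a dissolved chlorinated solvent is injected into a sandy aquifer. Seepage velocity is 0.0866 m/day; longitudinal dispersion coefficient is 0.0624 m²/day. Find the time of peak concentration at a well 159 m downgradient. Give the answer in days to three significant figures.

For the 1D instantaneous-source solution, setting ∂C/∂t = 0 at fixed x gives v²t² + 2Dt − x² = 0, so t = (√(D² + v²x²) − D)/v².
√(D² + v²x²) = √(0.0624² + 0.0866² × 159²) = 13.77; v² = 0.00749956.
t = (13.77 − 0.0624)/0.00749956 = 1830 days (vs. the pure-advection estimate x/v = 1840 d).

1830 days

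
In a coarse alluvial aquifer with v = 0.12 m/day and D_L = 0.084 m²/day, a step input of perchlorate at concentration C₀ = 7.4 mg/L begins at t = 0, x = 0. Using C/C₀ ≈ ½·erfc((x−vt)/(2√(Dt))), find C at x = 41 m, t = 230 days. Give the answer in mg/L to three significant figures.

0.115 mg/L

For a continuous step input, C/C₀ ≈ ½·erfc((x−vt)/(2√(Dt))).
vt = 0.12 × 230 = 27.6 m and 2√(Dt) = 2√(0.084 × 230) = 8.791 m.
Argument (x−vt)/(2√(Dt)) = (41 − 27.6)/8.791 = 1.524; ½·erfc(1.524) = 0.01557.
C = 7.4 × 0.01557 = 0.115 mg/L.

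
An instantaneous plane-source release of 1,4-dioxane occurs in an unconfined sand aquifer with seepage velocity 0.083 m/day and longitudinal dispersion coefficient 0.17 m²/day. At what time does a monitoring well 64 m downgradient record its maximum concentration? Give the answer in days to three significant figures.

747 days

For the 1D instantaneous-source solution, setting ∂C/∂t = 0 at fixed x gives v²t² + 2Dt − x² = 0, so t = (√(D² + v²x²) − D)/v².
√(D² + v²x²) = √(0.17² + 0.083² × 64²) = 5.315; v² = 0.006889.
t = (5.315 − 0.17)/0.006889 = 747 days (vs. the pure-advection estimate x/v = 771 d).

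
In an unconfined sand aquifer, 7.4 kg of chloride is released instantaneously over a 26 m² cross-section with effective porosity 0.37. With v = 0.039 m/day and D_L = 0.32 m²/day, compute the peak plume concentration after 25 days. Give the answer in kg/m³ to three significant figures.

0.0767 kg/m³

The peak of an instantaneous 1D plume sits at x = vt; there the Gaussian factor is 1 and C_max = M/(n_e·A·√(4πDt)), where n_e·A is the pore area the mass is dissolved in.
√(4πDt) = √(4π × 0.32 × 25) = 10.03 m, so C_max = 7.4/(0.37 × 26 × 10.03) = 0.0767 kg/m³.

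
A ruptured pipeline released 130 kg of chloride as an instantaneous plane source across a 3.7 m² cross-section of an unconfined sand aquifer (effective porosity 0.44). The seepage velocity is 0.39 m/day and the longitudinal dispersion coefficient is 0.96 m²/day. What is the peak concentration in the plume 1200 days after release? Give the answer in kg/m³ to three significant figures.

The peak of an instantaneous 1D plume sits at x = vt; there the Gaussian factor is 1 and C_max = M/(n_e·A·√(4πDt)), where n_e·A is the pore area the mass is dissolved in.
√(4πDt) = √(4π × 0.96 × 1200) = 120.3 m, so C_max = 130/(0.44 × 3.7 × 120.3) = 0.664 kg/m³.

0.664 kg/m³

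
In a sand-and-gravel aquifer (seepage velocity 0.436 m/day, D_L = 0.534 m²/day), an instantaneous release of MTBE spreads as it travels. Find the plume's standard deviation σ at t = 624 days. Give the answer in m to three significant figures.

25.8 m

Dispersive spreading gives a Gaussian with σ² = 2Dt; advection only shifts the center.
σ = √(2 × 0.534 × 624) = 25.8 m.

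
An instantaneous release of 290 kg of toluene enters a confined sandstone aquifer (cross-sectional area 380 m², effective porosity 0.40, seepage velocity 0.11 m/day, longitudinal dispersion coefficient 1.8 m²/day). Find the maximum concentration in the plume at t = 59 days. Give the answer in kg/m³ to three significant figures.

0.0522 kg/m³

The peak of an instantaneous 1D plume sits at x = vt; there the Gaussian factor is 1 and C_max = M/(n_e·A·√(4πDt)), where n_e·A is the pore area the mass is dissolved in.
√(4πDt) = √(4π × 1.8 × 59) = 36.53 m, so C_max = 290/(0.40 × 380 × 36.53) = 0.0522 kg/m³.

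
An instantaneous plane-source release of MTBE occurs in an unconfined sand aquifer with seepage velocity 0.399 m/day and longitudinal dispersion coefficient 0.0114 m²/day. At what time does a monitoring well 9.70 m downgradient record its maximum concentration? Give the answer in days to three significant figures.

For the 1D instantaneous-source solution, setting ∂C/∂t = 0 at fixed x gives v²t² + 2Dt − x² = 0, so t = (√(D² + v²x²) − D)/v².
√(D² + v²x²) = √(0.0114² + 0.399² × 9.70²) = 3.870; v² = 0.159201.
t = (3.870 − 0.0114)/0.159201 = 24.2 days (vs. the pure-advection estimate x/v = 24.3 d).

24.2 days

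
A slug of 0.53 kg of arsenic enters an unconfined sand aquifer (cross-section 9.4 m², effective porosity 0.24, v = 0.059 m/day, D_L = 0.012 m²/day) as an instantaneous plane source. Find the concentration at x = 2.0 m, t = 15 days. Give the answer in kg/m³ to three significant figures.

0.0278 kg/m³

For an instantaneous plane source, C(x,t) = M/(n_e·A·√(4πDt)) · exp(−(x−vt)²/(4Dt)), with n_e·A the pore (flow) area.
Plume center vt = 0.059 × 15 = 0.885 m, so the well at 2.0 m is 1.115 m downgradient of the peak.
√(4πDt) = 1.504 m, giving peak height M/(n_e·A·√(4πDt)) = 0.53/(0.24 × 9.4 × 1.504) = 0.1562 kg/m³.
(x−vt)²/(4Dt) = (1.115)²/(4 × 0.012 × 15) = 1.727; exp(−1.727) = 0.1778.
C = 0.1562 × 0.1778 = 0.0278 kg/m³.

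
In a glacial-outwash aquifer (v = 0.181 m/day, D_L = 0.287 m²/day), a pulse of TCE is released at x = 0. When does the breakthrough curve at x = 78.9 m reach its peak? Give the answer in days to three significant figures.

For the 1D instantaneous-source solution, setting ∂C/∂t = 0 at fixed x gives v²t² + 2Dt − x² = 0, so t = (√(D² + v²x²) − D)/v².
√(D² + v²x²) = √(0.287² + 0.181² × 78.9²) = 14.28; v² = 0.032761.
t = (14.28 − 0.287)/0.032761 = 427 days (vs. the pure-advection estimate x/v = 436 d).

427 days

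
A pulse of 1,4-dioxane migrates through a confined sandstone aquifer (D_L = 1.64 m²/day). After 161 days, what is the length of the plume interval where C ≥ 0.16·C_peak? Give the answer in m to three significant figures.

The plume is Gaussian with σ = √(2Dt) = √(2 × 1.64 × 161) = 22.98 m.
C/C_peak = exp(−Δx²/(2σ²)) = 0.16 ⇒ Δx = σ·√(−2 ln 0.16) = 22.98 × 1.914 = 43.98 m.
Width = 2Δx = 88.0 m.

88.0 m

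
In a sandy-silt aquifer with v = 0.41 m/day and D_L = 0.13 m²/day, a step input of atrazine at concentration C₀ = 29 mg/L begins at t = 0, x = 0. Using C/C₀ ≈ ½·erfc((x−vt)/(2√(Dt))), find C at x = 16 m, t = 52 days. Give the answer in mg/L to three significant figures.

26.9 mg/L

For a continuous step input, C/C₀ ≈ ½·erfc((x−vt)/(2√(Dt))).
vt = 0.41 × 52 = 21.32 m and 2√(Dt) = 2√(0.13 × 52) = 5.200 m.
Argument (x−vt)/(2√(Dt)) = (16 − 21.32)/5.200 = -1.023; ½·erfc(-1.023) = 0.9260.
C = 29 × 0.9260 = 26.9 mg/L.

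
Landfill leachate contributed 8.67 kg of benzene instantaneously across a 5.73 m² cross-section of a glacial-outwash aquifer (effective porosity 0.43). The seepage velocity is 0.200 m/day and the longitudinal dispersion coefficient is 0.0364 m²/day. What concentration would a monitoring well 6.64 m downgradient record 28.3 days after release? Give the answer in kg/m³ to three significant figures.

0.775 kg/m³

For an instantaneous plane source, C(x,t) = M/(n_e·A·√(4πDt)) · exp(−(x−vt)²/(4Dt)), with n_e·A the pore (flow) area.
Plume center vt = 0.200 × 28.3 = 5.66 m, so the well at 6.64 m is 0.98 m downgradient of the peak.
√(4πDt) = 3.598 m, giving peak height M/(n_e·A·√(4πDt)) = 8.67/(0.43 × 5.73 × 3.598) = 0.9780 kg/m³.
(x−vt)²/(4Dt) = (0.98)²/(4 × 0.0364 × 28.3) = 0.2331; exp(−0.2331) = 0.7921.
C = 0.9780 × 0.7921 = 0.775 kg/m³.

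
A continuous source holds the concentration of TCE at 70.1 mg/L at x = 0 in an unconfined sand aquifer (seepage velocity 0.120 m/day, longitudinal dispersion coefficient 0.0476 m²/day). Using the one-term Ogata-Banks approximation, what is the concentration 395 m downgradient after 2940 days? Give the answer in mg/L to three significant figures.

For a continuous step input, C/C₀ ≈ ½·erfc((x−vt)/(2√(Dt))).
vt = 0.120 × 2940 = 352.8 m and 2√(Dt) = 2√(0.0476 × 2940) = 23.66 m.
Argument (x−vt)/(2√(Dt)) = (395 − 352.8)/23.66 = 1.784; ½·erfc(1.784) = 0.005819.
C = 70.1 × 0.005819 = 0.408 mg/L.

0.408 mg/L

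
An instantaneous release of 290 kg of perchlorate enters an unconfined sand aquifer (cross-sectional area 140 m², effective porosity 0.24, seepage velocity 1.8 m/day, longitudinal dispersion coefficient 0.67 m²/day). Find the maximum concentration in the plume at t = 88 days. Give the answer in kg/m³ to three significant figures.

The peak of an instantaneous 1D plume sits at x = vt; there the Gaussian factor is 1 and C_max = M/(n_e·A·√(4πDt)), where n_e·A is the pore area the mass is dissolved in.
√(4πDt) = √(4π × 0.67 × 88) = 27.22 m, so C_max = 290/(0.24 × 140 × 27.22) = 0.317 kg/m³.

0.317 kg/m³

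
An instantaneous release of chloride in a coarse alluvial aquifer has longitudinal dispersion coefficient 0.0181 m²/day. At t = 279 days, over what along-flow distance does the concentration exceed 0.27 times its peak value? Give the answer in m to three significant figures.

10.3 m

The plume is Gaussian with σ = √(2Dt) = √(2 × 0.0181 × 279) = 3.178 m.
C/C_peak = exp(−Δx²/(2σ²)) = 0.27 ⇒ Δx = σ·√(−2 ln 0.27) = 3.178 × 1.618 = 5.142 m.
Width = 2Δx = 10.3 m.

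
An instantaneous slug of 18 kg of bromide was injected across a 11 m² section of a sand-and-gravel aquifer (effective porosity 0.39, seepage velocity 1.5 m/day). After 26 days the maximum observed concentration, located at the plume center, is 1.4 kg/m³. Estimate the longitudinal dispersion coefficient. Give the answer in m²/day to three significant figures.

0.0275 m²/day

At the plume center C_max = M/(n_e·A·√(4πDt)), so D = M²/(4πt·(n_e·A·C_max)²).
n_e·A·C_max = 0.39 × 11 × 1.4 = 6.006 kg/m.
D = 18²/(4π × 26 × 6.006²) = 0.0275 m²/day.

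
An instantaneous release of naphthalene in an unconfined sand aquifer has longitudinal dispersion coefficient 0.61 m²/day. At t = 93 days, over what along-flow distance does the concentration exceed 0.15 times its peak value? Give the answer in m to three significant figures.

41.5 m

The plume is Gaussian with σ = √(2Dt) = √(2 × 0.61 × 93) = 10.65 m.
C/C_peak = exp(−Δx²/(2σ²)) = 0.15 ⇒ Δx = σ·√(−2 ln 0.15) = 10.65 × 1.948 = 20.75 m.
Width = 2Δx = 41.5 m.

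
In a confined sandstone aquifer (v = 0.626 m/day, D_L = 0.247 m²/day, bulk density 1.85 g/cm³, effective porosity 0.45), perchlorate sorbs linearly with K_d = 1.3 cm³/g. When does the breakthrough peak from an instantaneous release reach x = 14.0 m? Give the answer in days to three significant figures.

138 days

Retardation factor R = 1 + ρ_b·K_d/n = 1 + 1.85 × 1.3/0.45 = 6.344.
Sorption retards both mechanisms: v_R = v/R = 0.09868 m/day, D_R = D/R = 0.03893 m²/day.
Peak time from v_R²t² + 2D_R t − x² = 0: t = (√(D_R² + v_R²x²) − D_R)/v_R².
√(D_R² + v_R²x²) = √(0.03893² + 0.09868² × 14.0²) = 1.382; v_R² = 0.009738.
t = (1.382 − 0.03893)/0.009738 = 138 days.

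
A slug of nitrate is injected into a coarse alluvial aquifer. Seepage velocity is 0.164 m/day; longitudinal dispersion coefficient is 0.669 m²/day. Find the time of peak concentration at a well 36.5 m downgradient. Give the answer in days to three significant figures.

199 days

For the 1D instantaneous-source solution, setting ∂C/∂t = 0 at fixed x gives v²t² + 2Dt − x² = 0, so t = (√(D² + v²x²) − D)/v².
√(D² + v²x²) = √(0.669² + 0.164² × 36.5²) = 6.023; v² = 0.026896.
t = (6.023 − 0.669)/0.026896 = 199 days (vs. the pure-advection estimate x/v = 223 d).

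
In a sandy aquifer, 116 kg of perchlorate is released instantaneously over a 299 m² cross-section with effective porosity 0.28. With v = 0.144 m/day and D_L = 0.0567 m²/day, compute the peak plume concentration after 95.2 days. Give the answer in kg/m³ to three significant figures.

The peak of an instantaneous 1D plume sits at x = vt; there the Gaussian factor is 1 and C_max = M/(n_e·A·√(4πDt)), where n_e·A is the pore area the mass is dissolved in.
√(4πDt) = √(4π × 0.0567 × 95.2) = 8.236 m, so C_max = 116/(0.28 × 299 × 8.236) = 0.168 kg/m³.

0.168 kg/m³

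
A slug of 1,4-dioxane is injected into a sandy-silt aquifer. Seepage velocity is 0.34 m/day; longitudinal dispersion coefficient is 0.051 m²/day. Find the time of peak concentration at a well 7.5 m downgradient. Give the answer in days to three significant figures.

21.6 days

For the 1D instantaneous-source solution, setting ∂C/∂t = 0 at fixed x gives v²t² + 2Dt − x² = 0, so t = (√(D² + v²x²) − D)/v².
√(D² + v²x²) = √(0.051² + 0.34² × 7.5²) = 2.551; v² = 0.1156.
t = (2.551 − 0.051)/0.1156 = 21.6 days (vs. the pure-advection estimate x/v = 22.1 d).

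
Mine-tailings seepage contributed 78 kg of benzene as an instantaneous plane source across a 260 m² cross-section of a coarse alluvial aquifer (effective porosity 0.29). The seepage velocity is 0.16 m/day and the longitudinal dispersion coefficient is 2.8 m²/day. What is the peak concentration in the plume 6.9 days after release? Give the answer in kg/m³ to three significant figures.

0.0664 kg/m³

The peak of an instantaneous 1D plume sits at x = vt; there the Gaussian factor is 1 and C_max = M/(n_e·A·√(4πDt)), where n_e·A is the pore area the mass is dissolved in.
√(4πDt) = √(4π × 2.8 × 6.9) = 15.58 m, so C_max = 78/(0.29 × 260 × 15.58) = 0.0664 kg/m³.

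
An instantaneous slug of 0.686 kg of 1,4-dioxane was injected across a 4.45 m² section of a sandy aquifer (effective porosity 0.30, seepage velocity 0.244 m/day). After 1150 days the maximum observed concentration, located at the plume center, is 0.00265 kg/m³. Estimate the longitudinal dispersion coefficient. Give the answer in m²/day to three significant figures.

2.60 m²/day

At the plume center C_max = M/(n_e·A·√(4πDt)), so D = M²/(4πt·(n_e·A·C_max)²).
n_e·A·C_max = 0.30 × 4.45 × 0.00265 = 0.003538 kg/m.
D = 0.686²/(4π × 1150 × 0.003538²) = 2.60 m²/day.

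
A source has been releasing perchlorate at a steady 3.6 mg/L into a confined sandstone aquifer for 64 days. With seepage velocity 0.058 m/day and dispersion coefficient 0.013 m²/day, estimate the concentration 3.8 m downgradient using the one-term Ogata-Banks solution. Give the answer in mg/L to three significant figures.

For a continuous step input, C/C₀ ≈ ½·erfc((x−vt)/(2√(Dt))).
vt = 0.058 × 64 = 3.712 m and 2√(Dt) = 2√(0.013 × 64) = 1.824 m.
Argument (x−vt)/(2√(Dt)) = (3.8 − 3.712)/1.824 = 0.04825; ½·erfc(0.04825) = 0.4728.
C = 3.6 × 0.4728 = 1.70 mg/L.

1.70 mg/L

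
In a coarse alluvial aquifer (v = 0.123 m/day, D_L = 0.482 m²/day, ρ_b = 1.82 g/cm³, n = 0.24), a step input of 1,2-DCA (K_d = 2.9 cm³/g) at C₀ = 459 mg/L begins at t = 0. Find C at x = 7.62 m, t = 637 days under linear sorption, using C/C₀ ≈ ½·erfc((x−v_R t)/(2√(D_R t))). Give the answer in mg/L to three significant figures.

95.3 mg/L

Retardation factor R = 1 + ρ_b·K_d/n = 1 + 1.82 × 2.9/0.24 = 22.99.
Sorption retards both mechanisms: v_R = v/R = 0.005350 m/day, D_R = D/R = 0.02097 m²/day.
v_R·t = 0.005350 × 637 = 3.40795 m; 2√(D_R t) = 7.310 m; argument = (7.62 − 3.40795)/7.310 = 0.5762.
C = C₀ × ½·erfc(0.5762) = 459 × 0.2076 = 95.3 mg/L.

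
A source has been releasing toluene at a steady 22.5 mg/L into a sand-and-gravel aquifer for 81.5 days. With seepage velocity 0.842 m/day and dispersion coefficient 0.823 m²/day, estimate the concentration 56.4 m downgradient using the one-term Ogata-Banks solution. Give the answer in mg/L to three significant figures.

For a continuous step input, C/C₀ ≈ ½·erfc((x−vt)/(2√(Dt))).
vt = 0.842 × 81.5 = 68.623 m and 2√(Dt) = 2√(0.823 × 81.5) = 16.38 m.
Argument (x−vt)/(2√(Dt)) = (56.4 − 68.623)/16.38 = -0.7462; ½·erfc(-0.7462) = 0.8544.
C = 22.5 × 0.8544 = 19.2 mg/L.

19.2 mg/L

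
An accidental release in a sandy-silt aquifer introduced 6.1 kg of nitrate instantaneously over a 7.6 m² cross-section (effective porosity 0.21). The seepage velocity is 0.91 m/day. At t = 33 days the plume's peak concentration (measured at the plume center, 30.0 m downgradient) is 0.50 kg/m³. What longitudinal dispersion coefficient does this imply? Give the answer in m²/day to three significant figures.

At the plume center C_max = M/(n_e·A·√(4πDt)), so D = M²/(4πt·(n_e·A·C_max)²).
n_e·A·C_max = 0.21 × 7.6 × 0.50 = 0.7980 kg/m.
D = 6.1²/(4π × 33 × 0.7980²) = 0.141 m²/day.

0.141 m²/day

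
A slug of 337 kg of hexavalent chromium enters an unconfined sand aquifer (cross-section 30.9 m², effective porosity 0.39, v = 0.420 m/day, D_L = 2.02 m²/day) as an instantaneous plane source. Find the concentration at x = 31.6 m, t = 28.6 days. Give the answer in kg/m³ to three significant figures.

For an instantaneous plane source, C(x,t) = M/(n_e·A·√(4πDt)) · exp(−(x−vt)²/(4Dt)), with n_e·A the pore (flow) area.
Plume center vt = 0.420 × 28.6 = 12.012 m, so the well at 31.6 m is 19.588 m downgradient of the peak.
√(4πDt) = 26.94 m, giving peak height M/(n_e·A·√(4πDt)) = 337/(0.39 × 30.9 × 26.94) = 1.038 kg/m³.
(x−vt)²/(4Dt) = (19.588)²/(4 × 2.02 × 28.6) = 1.660; exp(−1.660) = 0.1901.
C = 1.038 × 0.1901 = 0.197 kg/m³.

0.197 kg/m³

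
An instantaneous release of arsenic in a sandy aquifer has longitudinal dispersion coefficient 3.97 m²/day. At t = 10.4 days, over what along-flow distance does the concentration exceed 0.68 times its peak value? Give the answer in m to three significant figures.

The plume is Gaussian with σ = √(2Dt) = √(2 × 3.97 × 10.4) = 9.087 m.
C/C_peak = exp(−Δx²/(2σ²)) = 0.68 ⇒ Δx = σ·√(−2 ln 0.68) = 9.087 × 0.8783 = 7.981 m.
Width = 2Δx = 16.0 m.

16.0 m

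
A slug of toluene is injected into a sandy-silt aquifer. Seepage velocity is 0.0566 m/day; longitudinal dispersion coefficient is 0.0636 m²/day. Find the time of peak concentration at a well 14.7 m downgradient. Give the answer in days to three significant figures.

For the 1D instantaneous-source solution, setting ∂C/∂t = 0 at fixed x gives v²t² + 2Dt − x² = 0, so t = (√(D² + v²x²) − D)/v².
√(D² + v²x²) = √(0.0636² + 0.0566² × 14.7²) = 0.8344; v² = 0.00320356.
t = (0.8344 − 0.0636)/0.00320356 = 241 days (vs. the pure-advection estimate x/v = 260 d).

241 days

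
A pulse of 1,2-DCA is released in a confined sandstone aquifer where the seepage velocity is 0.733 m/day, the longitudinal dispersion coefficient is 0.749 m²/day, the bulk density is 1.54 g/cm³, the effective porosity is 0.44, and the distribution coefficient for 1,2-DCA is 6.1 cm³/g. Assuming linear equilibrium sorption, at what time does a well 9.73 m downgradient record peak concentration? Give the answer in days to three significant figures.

267 days

Retardation factor R = 1 + ρ_b·K_d/n = 1 + 1.54 × 6.1/0.44 = 22.35.
Sorption retards both mechanisms: v_R = v/R = 0.03280 m/day, D_R = D/R = 0.03351 m²/day.
Peak time from v_R²t² + 2D_R t − x² = 0: t = (√(D_R² + v_R²x²) − D_R)/v_R².
√(D_R² + v_R²x²) = √(0.03351² + 0.03280² × 9.73²) = 0.3209; v_R² = 0.001076.
t = (0.3209 − 0.03351)/0.001076 = 267 days.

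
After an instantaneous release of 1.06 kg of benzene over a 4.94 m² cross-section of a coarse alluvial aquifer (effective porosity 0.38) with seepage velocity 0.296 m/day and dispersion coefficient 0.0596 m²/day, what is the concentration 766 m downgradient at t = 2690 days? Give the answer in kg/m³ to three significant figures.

0.00302 kg/m³

For an instantaneous plane source, C(x,t) = M/(n_e·A·√(4πDt)) · exp(−(x−vt)²/(4Dt)), with n_e·A the pore (flow) area.
Plume center vt = 0.296 × 2690 = 796.24 m, so the well at 766 m is 30.24 m upgradient of the peak.
√(4πDt) = 44.89 m, giving peak height M/(n_e·A·√(4πDt)) = 1.06/(0.38 × 4.94 × 44.89) = 0.01258 kg/m³.
(x−vt)²/(4Dt) = (-30.24)²/(4 × 0.0596 × 2690) = 1.426; exp(−1.426) = 0.2403.
C = 0.01258 × 0.2403 = 0.00302 kg/m³.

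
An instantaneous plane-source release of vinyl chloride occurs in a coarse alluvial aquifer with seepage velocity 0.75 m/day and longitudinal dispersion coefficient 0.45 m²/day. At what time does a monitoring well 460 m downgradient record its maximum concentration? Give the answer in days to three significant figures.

For the 1D instantaneous-source solution, setting ∂C/∂t = 0 at fixed x gives v²t² + 2Dt − x² = 0, so t = (√(D² + v²x²) − D)/v².
√(D² + v²x²) = √(0.45² + 0.75² × 460²) = 345.0; v² = 0.5625.
t = (345.0 − 0.45)/0.5625 = 613 days (vs. the pure-advection estimate x/v = 613 d).

613 days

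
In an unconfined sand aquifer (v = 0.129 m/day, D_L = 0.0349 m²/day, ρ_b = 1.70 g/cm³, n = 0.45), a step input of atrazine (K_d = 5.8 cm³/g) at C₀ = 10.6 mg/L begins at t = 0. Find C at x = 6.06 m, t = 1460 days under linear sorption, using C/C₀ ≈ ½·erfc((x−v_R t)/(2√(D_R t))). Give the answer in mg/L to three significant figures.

Retardation factor R = 1 + ρ_b·K_d/n = 1 + 1.70 × 5.8/0.45 = 22.91.
Sorption retards both mechanisms: v_R = v/R = 0.005631 m/day, D_R = D/R = 0.001523 m²/day.
v_R·t = 0.005631 × 1460 = 8.22126 m; 2√(D_R t) = 2.982 m; argument = (6.06 − 8.22126)/2.982 = -0.7248.
C = C₀ × ½·erfc(-0.7248) = 10.6 × 0.8473 = 8.98 mg/L.

8.98 mg/L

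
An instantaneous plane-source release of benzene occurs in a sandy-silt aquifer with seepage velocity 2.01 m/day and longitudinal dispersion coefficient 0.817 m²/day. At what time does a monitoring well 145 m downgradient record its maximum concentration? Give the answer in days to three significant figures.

71.9 days

For the 1D instantaneous-source solution, setting ∂C/∂t = 0 at fixed x gives v²t² + 2Dt − x² = 0, so t = (√(D² + v²x²) − D)/v².
√(D² + v²x²) = √(0.817² + 2.01² × 145²) = 291.5; v² = 4.0401.
t = (291.5 − 0.817)/4.0401 = 71.9 days (vs. the pure-advection estimate x/v = 72.1 d).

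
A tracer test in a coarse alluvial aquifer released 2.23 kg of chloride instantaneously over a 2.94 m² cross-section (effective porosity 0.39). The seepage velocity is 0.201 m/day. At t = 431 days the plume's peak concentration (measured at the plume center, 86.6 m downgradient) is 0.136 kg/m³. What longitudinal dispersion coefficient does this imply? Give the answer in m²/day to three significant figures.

0.0378 m²/day

At the plume center C_max = M/(n_e·A·√(4πDt)), so D = M²/(4πt·(n_e·A·C_max)²).
n_e·A·C_max = 0.39 × 2.94 × 0.136 = 0.1559 kg/m.
D = 2.23²/(4π × 431 × 0.1559²) = 0.0378 m²/day.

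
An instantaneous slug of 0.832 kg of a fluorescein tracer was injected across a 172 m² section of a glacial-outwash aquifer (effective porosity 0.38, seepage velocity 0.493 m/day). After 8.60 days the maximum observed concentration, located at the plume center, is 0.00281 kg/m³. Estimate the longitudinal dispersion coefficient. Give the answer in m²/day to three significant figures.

0.190 m²/day

At the plume center C_max = M/(n_e·A·√(4πDt)), so D = M²/(4πt·(n_e·A·C_max)²).
n_e·A·C_max = 0.38 × 172 × 0.00281 = 0.1837 kg/m.
D = 0.832²/(4π × 8.60 × 0.1837²) = 0.190 m²/day.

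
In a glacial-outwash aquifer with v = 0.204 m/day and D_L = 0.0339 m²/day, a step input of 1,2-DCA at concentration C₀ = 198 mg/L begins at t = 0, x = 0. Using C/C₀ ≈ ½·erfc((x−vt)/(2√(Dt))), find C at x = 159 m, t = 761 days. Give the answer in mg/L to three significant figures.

For a continuous step input, C/C₀ ≈ ½·erfc((x−vt)/(2√(Dt))).
vt = 0.204 × 761 = 155.244 m and 2√(Dt) = 2√(0.0339 × 761) = 10.16 m.
Argument (x−vt)/(2√(Dt)) = (159 − 155.244)/10.16 = 0.3697; ½·erfc(0.3697) = 0.3005.
C = 198 × 0.3005 = 59.5 mg/L.

59.5 mg/L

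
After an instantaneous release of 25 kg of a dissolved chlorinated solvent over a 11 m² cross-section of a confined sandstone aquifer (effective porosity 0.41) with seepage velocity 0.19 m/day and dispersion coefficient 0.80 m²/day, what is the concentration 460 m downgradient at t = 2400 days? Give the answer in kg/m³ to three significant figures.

For an instantaneous plane source, C(x,t) = M/(n_e·A·√(4πDt)) · exp(−(x−vt)²/(4Dt)), with n_e·A the pore (flow) area.
Plume center vt = 0.19 × 2400 = 456 m, so the well at 460 m is 4 m downgradient of the peak.
√(4πDt) = 155.3 m, giving peak height M/(n_e·A·√(4πDt)) = 25/(0.41 × 11 × 155.3) = 0.03569 kg/m³.
(x−vt)²/(4Dt) = (4)²/(4 × 0.80 × 2400) = 0.002083; exp(−0.002083) = 0.9979.
C = 0.03569 × 0.9979 = 0.0356 kg/m³.

0.0356 kg/m³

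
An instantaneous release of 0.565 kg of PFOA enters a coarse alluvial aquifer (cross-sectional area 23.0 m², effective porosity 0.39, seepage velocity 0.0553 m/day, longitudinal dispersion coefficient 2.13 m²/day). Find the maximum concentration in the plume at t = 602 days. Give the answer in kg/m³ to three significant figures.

The peak of an instantaneous 1D plume sits at x = vt; there the Gaussian factor is 1 and C_max = M/(n_e·A·√(4πDt)), where n_e·A is the pore area the mass is dissolved in.
√(4πDt) = √(4π × 2.13 × 602) = 126.9 m, so C_max = 0.565/(0.39 × 23.0 × 126.9) = 0.000496 kg/m³.

0.000496 kg/m³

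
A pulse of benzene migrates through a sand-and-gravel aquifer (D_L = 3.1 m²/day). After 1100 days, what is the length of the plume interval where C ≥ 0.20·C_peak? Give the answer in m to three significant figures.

The plume is Gaussian with σ = √(2Dt) = √(2 × 3.1 × 1100) = 82.58 m.
C/C_peak = exp(−Δx²/(2σ²)) = 0.20 ⇒ Δx = σ·√(−2 ln 0.20) = 82.58 × 1.794 = 148.1 m.
Width = 2Δx = 296 m.

296 m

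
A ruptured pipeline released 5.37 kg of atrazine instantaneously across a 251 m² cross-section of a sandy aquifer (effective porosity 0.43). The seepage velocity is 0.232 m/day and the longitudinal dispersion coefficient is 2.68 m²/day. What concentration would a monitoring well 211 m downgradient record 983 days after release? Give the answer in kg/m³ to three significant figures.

0.000266 kg/m³

For an instantaneous plane source, C(x,t) = M/(n_e·A·√(4πDt)) · exp(−(x−vt)²/(4Dt)), with n_e·A the pore (flow) area.
Plume center vt = 0.232 × 983 = 228.056 m, so the well at 211 m is 17.056 m upgradient of the peak.
√(4πDt) = 181.9 m, giving peak height M/(n_e·A·√(4πDt)) = 5.37/(0.43 × 251 × 181.9) = 0.0002735 kg/m³.
(x−vt)²/(4Dt) = (-17.056)²/(4 × 2.68 × 983) = 0.02761; exp(−0.02761) = 0.9728.
C = 0.0002735 × 0.9728 = 0.000266 kg/m³.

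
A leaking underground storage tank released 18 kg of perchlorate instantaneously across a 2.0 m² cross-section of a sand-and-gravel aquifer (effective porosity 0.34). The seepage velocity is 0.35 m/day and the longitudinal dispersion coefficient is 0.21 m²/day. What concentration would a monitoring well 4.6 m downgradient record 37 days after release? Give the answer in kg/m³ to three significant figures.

0.284 kg/m³

For an instantaneous plane source, C(x,t) = M/(n_e·A·√(4πDt)) · exp(−(x−vt)²/(4Dt)), with n_e·A the pore (flow) area.
Plume center vt = 0.35 × 37 = 12.95 m, so the well at 4.6 m is 8.35 m upgradient of the peak.
√(4πDt) = 9.881 m, giving peak height M/(n_e·A·√(4πDt)) = 18/(0.34 × 2.0 × 9.881) = 2.679 kg/m³.
(x−vt)²/(4Dt) = (-8.35)²/(4 × 0.21 × 37) = 2.243; exp(−2.243) = 0.1061.
C = 2.679 × 0.1061 = 0.284 kg/m³.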